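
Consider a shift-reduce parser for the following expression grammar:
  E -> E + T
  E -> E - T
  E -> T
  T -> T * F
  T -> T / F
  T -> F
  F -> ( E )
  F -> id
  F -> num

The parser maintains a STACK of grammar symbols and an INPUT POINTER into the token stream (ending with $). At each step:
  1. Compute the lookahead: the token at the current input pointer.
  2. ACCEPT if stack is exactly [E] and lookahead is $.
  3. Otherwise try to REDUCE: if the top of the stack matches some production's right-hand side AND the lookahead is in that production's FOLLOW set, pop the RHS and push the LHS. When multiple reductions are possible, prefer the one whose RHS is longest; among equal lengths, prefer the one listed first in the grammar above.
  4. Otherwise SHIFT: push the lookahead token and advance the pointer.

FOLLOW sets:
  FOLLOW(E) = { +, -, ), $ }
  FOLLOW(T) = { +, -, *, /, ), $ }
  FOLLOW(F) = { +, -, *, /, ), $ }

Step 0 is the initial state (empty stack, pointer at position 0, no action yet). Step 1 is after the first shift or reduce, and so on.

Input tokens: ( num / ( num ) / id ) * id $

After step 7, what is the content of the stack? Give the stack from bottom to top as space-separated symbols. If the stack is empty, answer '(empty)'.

Answer: ( T / ( num

Derivation:
Step 1: shift (. Stack=[(] ptr=1 lookahead=num remaining=[num / ( num ) / id ) * id $]
Step 2: shift num. Stack=[( num] ptr=2 lookahead=/ remaining=[/ ( num ) / id ) * id $]
Step 3: reduce F->num. Stack=[( F] ptr=2 lookahead=/ remaining=[/ ( num ) / id ) * id $]
Step 4: reduce T->F. Stack=[( T] ptr=2 lookahead=/ remaining=[/ ( num ) / id ) * id $]
Step 5: shift /. Stack=[( T /] ptr=3 lookahead=( remaining=[( num ) / id ) * id $]
Step 6: shift (. Stack=[( T / (] ptr=4 lookahead=num remaining=[num ) / id ) * id $]
Step 7: shift num. Stack=[( T / ( num] ptr=5 lookahead=) remaining=[) / id ) * id $]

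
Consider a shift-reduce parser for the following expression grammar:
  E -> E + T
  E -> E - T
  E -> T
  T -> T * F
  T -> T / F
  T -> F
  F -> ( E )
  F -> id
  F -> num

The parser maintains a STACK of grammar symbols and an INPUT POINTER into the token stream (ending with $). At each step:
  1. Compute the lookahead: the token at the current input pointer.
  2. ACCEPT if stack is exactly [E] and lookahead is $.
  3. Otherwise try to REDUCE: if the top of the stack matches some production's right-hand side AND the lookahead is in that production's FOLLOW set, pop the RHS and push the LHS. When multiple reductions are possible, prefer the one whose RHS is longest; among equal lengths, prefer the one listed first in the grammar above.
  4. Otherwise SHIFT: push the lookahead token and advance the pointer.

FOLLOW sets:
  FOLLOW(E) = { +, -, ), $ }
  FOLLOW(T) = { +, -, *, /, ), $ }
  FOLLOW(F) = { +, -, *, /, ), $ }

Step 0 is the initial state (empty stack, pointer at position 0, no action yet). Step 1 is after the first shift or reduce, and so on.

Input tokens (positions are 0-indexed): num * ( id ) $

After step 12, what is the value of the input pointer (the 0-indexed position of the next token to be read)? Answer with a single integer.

Step 1: shift num. Stack=[num] ptr=1 lookahead=* remaining=[* ( id ) $]
Step 2: reduce F->num. Stack=[F] ptr=1 lookahead=* remaining=[* ( id ) $]
Step 3: reduce T->F. Stack=[T] ptr=1 lookahead=* remaining=[* ( id ) $]
Step 4: shift *. Stack=[T *] ptr=2 lookahead=( remaining=[( id ) $]
Step 5: shift (. Stack=[T * (] ptr=3 lookahead=id remaining=[id ) $]
Step 6: shift id. Stack=[T * ( id] ptr=4 lookahead=) remaining=[) $]
Step 7: reduce F->id. Stack=[T * ( F] ptr=4 lookahead=) remaining=[) $]
Step 8: reduce T->F. Stack=[T * ( T] ptr=4 lookahead=) remaining=[) $]
Step 9: reduce E->T. Stack=[T * ( E] ptr=4 lookahead=) remaining=[) $]
Step 10: shift ). Stack=[T * ( E )] ptr=5 lookahead=$ remaining=[$]
Step 11: reduce F->( E ). Stack=[T * F] ptr=5 lookahead=$ remaining=[$]
Step 12: reduce T->T * F. Stack=[T] ptr=5 lookahead=$ remaining=[$]

Answer: 5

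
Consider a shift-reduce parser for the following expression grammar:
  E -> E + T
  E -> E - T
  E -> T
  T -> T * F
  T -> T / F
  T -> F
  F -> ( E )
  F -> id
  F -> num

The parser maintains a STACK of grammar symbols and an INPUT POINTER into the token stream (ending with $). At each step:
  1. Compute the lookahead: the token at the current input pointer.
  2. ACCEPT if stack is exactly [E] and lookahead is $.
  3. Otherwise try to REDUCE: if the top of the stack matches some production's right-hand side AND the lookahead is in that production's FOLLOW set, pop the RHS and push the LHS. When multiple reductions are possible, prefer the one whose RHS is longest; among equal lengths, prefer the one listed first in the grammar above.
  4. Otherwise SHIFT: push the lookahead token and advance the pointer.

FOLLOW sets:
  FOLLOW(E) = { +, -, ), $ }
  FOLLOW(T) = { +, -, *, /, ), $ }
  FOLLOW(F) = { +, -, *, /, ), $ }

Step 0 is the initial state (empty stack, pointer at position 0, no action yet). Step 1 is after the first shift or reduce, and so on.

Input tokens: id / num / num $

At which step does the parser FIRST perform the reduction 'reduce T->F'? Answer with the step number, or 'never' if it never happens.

Step 1: shift id. Stack=[id] ptr=1 lookahead=/ remaining=[/ num / num $]
Step 2: reduce F->id. Stack=[F] ptr=1 lookahead=/ remaining=[/ num / num $]
Step 3: reduce T->F. Stack=[T] ptr=1 lookahead=/ remaining=[/ num / num $]

Answer: 3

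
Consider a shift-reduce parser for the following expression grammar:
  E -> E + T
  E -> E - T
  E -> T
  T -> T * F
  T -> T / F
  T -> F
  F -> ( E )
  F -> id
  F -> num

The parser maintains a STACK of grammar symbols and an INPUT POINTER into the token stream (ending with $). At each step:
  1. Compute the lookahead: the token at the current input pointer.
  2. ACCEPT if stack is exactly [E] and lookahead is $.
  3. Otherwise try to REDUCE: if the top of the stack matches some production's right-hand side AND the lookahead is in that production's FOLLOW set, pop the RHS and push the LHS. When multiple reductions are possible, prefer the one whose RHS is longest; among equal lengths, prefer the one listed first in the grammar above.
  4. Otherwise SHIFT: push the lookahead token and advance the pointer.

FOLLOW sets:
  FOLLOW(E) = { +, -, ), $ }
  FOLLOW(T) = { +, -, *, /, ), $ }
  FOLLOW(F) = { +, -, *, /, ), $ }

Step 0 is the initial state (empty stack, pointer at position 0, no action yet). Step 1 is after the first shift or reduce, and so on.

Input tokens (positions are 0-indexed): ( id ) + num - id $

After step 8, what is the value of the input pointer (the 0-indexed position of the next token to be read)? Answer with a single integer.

Step 1: shift (. Stack=[(] ptr=1 lookahead=id remaining=[id ) + num - id $]
Step 2: shift id. Stack=[( id] ptr=2 lookahead=) remaining=[) + num - id $]
Step 3: reduce F->id. Stack=[( F] ptr=2 lookahead=) remaining=[) + num - id $]
Step 4: reduce T->F. Stack=[( T] ptr=2 lookahead=) remaining=[) + num - id $]
Step 5: reduce E->T. Stack=[( E] ptr=2 lookahead=) remaining=[) + num - id $]
Step 6: shift ). Stack=[( E )] ptr=3 lookahead=+ remaining=[+ num - id $]
Step 7: reduce F->( E ). Stack=[F] ptr=3 lookahead=+ remaining=[+ num - id $]
Step 8: reduce T->F. Stack=[T] ptr=3 lookahead=+ remaining=[+ num - id $]

Answer: 3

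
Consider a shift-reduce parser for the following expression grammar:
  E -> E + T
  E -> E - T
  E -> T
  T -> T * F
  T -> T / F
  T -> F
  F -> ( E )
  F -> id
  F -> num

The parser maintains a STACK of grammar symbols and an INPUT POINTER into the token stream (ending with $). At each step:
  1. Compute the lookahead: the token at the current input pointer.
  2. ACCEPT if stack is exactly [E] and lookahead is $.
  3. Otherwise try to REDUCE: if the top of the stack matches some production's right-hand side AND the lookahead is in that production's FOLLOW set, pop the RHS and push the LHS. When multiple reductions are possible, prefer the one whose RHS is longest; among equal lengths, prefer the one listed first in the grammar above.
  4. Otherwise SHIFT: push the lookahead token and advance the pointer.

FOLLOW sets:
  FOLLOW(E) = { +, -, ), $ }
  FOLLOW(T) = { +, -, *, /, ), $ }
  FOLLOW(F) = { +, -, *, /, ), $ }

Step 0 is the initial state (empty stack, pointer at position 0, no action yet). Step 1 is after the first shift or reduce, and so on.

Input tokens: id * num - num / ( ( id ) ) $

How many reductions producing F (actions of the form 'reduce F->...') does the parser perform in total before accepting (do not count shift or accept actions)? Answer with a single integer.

Step 1: shift id. Stack=[id] ptr=1 lookahead=* remaining=[* num - num / ( ( id ) ) $]
Step 2: reduce F->id. Stack=[F] ptr=1 lookahead=* remaining=[* num - num / ( ( id ) ) $]
Step 3: reduce T->F. Stack=[T] ptr=1 lookahead=* remaining=[* num - num / ( ( id ) ) $]
Step 4: shift *. Stack=[T *] ptr=2 lookahead=num remaining=[num - num / ( ( id ) ) $]
Step 5: shift num. Stack=[T * num] ptr=3 lookahead=- remaining=[- num / ( ( id ) ) $]
Step 6: reduce F->num. Stack=[T * F] ptr=3 lookahead=- remaining=[- num / ( ( id ) ) $]
Step 7: reduce T->T * F. Stack=[T] ptr=3 lookahead=- remaining=[- num / ( ( id ) ) $]
Step 8: reduce E->T. Stack=[E] ptr=3 lookahead=- remaining=[- num / ( ( id ) ) $]
Step 9: shift -. Stack=[E -] ptr=4 lookahead=num remaining=[num / ( ( id ) ) $]
Step 10: shift num. Stack=[E - num] ptr=5 lookahead=/ remaining=[/ ( ( id ) ) $]
Step 11: reduce F->num. Stack=[E - F] ptr=5 lookahead=/ remaining=[/ ( ( id ) ) $]
Step 12: reduce T->F. Stack=[E - T] ptr=5 lookahead=/ remaining=[/ ( ( id ) ) $]
Step 13: shift /. Stack=[E - T /] ptr=6 lookahead=( remaining=[( ( id ) ) $]
Step 14: shift (. Stack=[E - T / (] ptr=7 lookahead=( remaining=[( id ) ) $]
Step 15: shift (. Stack=[E - T / ( (] ptr=8 lookahead=id remaining=[id ) ) $]
Step 16: shift id. Stack=[E - T / ( ( id] ptr=9 lookahead=) remaining=[) ) $]
Step 17: reduce F->id. Stack=[E - T / ( ( F] ptr=9 lookahead=) remaining=[) ) $]
Step 18: reduce T->F. Stack=[E - T / ( ( T] ptr=9 lookahead=) remaining=[) ) $]
Step 19: reduce E->T. Stack=[E - T / ( ( E] ptr=9 lookahead=) remaining=[) ) $]
Step 20: shift ). Stack=[E - T / ( ( E )] ptr=10 lookahead=) remaining=[) $]
Step 21: reduce F->( E ). Stack=[E - T / ( F] ptr=10 lookahead=) remaining=[) $]
Step 22: reduce T->F. Stack=[E - T / ( T] ptr=10 lookahead=) remaining=[) $]
Step 23: reduce E->T. Stack=[E - T / ( E] ptr=10 lookahead=) remaining=[) $]
Step 24: shift ). Stack=[E - T / ( E )] ptr=11 lookahead=$ remaining=[$]
Step 25: reduce F->( E ). Stack=[E - T / F] ptr=11 lookahead=$ remaining=[$]
Step 26: reduce T->T / F. Stack=[E - T] ptr=11 lookahead=$ remaining=[$]
Step 27: reduce E->E - T. Stack=[E] ptr=11 lookahead=$ remaining=[$]
Step 28: accept. Stack=[E] ptr=11 lookahead=$ remaining=[$]

Answer: 6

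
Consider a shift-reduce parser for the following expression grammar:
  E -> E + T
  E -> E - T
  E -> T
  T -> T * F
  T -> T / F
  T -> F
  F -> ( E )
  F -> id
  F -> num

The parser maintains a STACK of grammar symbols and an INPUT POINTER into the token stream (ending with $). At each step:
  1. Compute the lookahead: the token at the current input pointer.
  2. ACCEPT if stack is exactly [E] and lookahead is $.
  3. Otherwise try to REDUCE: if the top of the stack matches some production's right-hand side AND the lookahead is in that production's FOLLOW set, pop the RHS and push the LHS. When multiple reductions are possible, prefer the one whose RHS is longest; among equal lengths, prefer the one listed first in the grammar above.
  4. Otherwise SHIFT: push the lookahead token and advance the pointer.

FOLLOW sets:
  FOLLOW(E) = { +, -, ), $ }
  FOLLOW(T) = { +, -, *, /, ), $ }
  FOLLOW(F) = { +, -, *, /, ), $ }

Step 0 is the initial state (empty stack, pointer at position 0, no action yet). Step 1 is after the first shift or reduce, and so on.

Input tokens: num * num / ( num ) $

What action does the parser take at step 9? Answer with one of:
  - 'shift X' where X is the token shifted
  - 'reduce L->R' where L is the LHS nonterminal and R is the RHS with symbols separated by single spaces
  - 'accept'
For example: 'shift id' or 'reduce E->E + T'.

Step 1: shift num. Stack=[num] ptr=1 lookahead=* remaining=[* num / ( num ) $]
Step 2: reduce F->num. Stack=[F] ptr=1 lookahead=* remaining=[* num / ( num ) $]
Step 3: reduce T->F. Stack=[T] ptr=1 lookahead=* remaining=[* num / ( num ) $]
Step 4: shift *. Stack=[T *] ptr=2 lookahead=num remaining=[num / ( num ) $]
Step 5: shift num. Stack=[T * num] ptr=3 lookahead=/ remaining=[/ ( num ) $]
Step 6: reduce F->num. Stack=[T * F] ptr=3 lookahead=/ remaining=[/ ( num ) $]
Step 7: reduce T->T * F. Stack=[T] ptr=3 lookahead=/ remaining=[/ ( num ) $]
Step 8: shift /. Stack=[T /] ptr=4 lookahead=( remaining=[( num ) $]
Step 9: shift (. Stack=[T / (] ptr=5 lookahead=num remaining=[num ) $]

Answer: shift (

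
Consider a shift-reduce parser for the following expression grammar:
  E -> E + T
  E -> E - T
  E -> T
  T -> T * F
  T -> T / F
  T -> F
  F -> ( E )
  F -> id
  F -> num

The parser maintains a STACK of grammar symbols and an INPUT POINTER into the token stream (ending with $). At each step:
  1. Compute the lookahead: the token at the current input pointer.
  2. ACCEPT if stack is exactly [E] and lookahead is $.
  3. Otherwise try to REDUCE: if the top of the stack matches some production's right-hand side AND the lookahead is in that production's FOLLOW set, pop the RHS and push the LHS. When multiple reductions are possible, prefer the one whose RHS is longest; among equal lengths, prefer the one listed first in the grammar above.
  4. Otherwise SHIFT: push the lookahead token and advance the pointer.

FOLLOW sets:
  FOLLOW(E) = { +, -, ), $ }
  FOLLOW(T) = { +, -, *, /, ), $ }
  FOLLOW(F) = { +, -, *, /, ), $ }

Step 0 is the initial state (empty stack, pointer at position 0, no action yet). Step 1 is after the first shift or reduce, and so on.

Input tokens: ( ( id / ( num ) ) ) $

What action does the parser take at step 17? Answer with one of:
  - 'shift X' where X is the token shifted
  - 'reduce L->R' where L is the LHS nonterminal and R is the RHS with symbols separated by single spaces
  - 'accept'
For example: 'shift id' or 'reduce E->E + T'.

Step 1: shift (. Stack=[(] ptr=1 lookahead=( remaining=[( id / ( num ) ) ) $]
Step 2: shift (. Stack=[( (] ptr=2 lookahead=id remaining=[id / ( num ) ) ) $]
Step 3: shift id. Stack=[( ( id] ptr=3 lookahead=/ remaining=[/ ( num ) ) ) $]
Step 4: reduce F->id. Stack=[( ( F] ptr=3 lookahead=/ remaining=[/ ( num ) ) ) $]
Step 5: reduce T->F. Stack=[( ( T] ptr=3 lookahead=/ remaining=[/ ( num ) ) ) $]
Step 6: shift /. Stack=[( ( T /] ptr=4 lookahead=( remaining=[( num ) ) ) $]
Step 7: shift (. Stack=[( ( T / (] ptr=5 lookahead=num remaining=[num ) ) ) $]
Step 8: shift num. Stack=[( ( T / ( num] ptr=6 lookahead=) remaining=[) ) ) $]
Step 9: reduce F->num. Stack=[( ( T / ( F] ptr=6 lookahead=) remaining=[) ) ) $]
Step 10: reduce T->F. Stack=[( ( T / ( T] ptr=6 lookahead=) remaining=[) ) ) $]
Step 11: reduce E->T. Stack=[( ( T / ( E] ptr=6 lookahead=) remaining=[) ) ) $]
Step 12: shift ). Stack=[( ( T / ( E )] ptr=7 lookahead=) remaining=[) ) $]
Step 13: reduce F->( E ). Stack=[( ( T / F] ptr=7 lookahead=) remaining=[) ) $]
Step 14: reduce T->T / F. Stack=[( ( T] ptr=7 lookahead=) remaining=[) ) $]
Step 15: reduce E->T. Stack=[( ( E] ptr=7 lookahead=) remaining=[) ) $]
Step 16: shift ). Stack=[( ( E )] ptr=8 lookahead=) remaining=[) $]
Step 17: reduce F->( E ). Stack=[( F] ptr=8 lookahead=) remaining=[) $]

Answer: reduce F->( E )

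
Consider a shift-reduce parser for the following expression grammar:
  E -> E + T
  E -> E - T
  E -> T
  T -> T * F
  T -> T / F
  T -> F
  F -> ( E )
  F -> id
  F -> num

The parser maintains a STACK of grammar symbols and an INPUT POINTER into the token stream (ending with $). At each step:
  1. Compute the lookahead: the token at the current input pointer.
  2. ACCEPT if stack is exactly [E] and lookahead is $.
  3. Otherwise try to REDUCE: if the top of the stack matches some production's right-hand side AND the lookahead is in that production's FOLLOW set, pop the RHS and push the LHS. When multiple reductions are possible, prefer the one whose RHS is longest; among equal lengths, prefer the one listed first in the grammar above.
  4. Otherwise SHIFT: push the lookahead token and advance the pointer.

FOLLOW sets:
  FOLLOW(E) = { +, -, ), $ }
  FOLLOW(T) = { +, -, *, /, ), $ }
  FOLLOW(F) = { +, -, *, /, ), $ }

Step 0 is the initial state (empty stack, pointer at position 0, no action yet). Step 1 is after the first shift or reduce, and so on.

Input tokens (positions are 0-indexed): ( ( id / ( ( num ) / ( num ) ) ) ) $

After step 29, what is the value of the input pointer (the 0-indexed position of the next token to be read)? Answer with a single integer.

Answer: 13

Derivation:
Step 1: shift (. Stack=[(] ptr=1 lookahead=( remaining=[( id / ( ( num ) / ( num ) ) ) ) $]
Step 2: shift (. Stack=[( (] ptr=2 lookahead=id remaining=[id / ( ( num ) / ( num ) ) ) ) $]
Step 3: shift id. Stack=[( ( id] ptr=3 lookahead=/ remaining=[/ ( ( num ) / ( num ) ) ) ) $]
Step 4: reduce F->id. Stack=[( ( F] ptr=3 lookahead=/ remaining=[/ ( ( num ) / ( num ) ) ) ) $]
Step 5: reduce T->F. Stack=[( ( T] ptr=3 lookahead=/ remaining=[/ ( ( num ) / ( num ) ) ) ) $]
Step 6: shift /. Stack=[( ( T /] ptr=4 lookahead=( remaining=[( ( num ) / ( num ) ) ) ) $]
Step 7: shift (. Stack=[( ( T / (] ptr=5 lookahead=( remaining=[( num ) / ( num ) ) ) ) $]
Step 8: shift (. Stack=[( ( T / ( (] ptr=6 lookahead=num remaining=[num ) / ( num ) ) ) ) $]
Step 9: shift num. Stack=[( ( T / ( ( num] ptr=7 lookahead=) remaining=[) / ( num ) ) ) ) $]
Step 10: reduce F->num. Stack=[( ( T / ( ( F] ptr=7 lookahead=) remaining=[) / ( num ) ) ) ) $]
Step 11: reduce T->F. Stack=[( ( T / ( ( T] ptr=7 lookahead=) remaining=[) / ( num ) ) ) ) $]
Step 12: reduce E->T. Stack=[( ( T / ( ( E] ptr=7 lookahead=) remaining=[) / ( num ) ) ) ) $]
Step 13: shift ). Stack=[( ( T / ( ( E )] ptr=8 lookahead=/ remaining=[/ ( num ) ) ) ) $]
Step 14: reduce F->( E ). Stack=[( ( T / ( F] ptr=8 lookahead=/ remaining=[/ ( num ) ) ) ) $]
Step 15: reduce T->F. Stack=[( ( T / ( T] ptr=8 lookahead=/ remaining=[/ ( num ) ) ) ) $]
Step 16: shift /. Stack=[( ( T / ( T /] ptr=9 lookahead=( remaining=[( num ) ) ) ) $]
Step 17: shift (. Stack=[( ( T / ( T / (] ptr=10 lookahead=num remaining=[num ) ) ) ) $]
Step 18: shift num. Stack=[( ( T / ( T / ( num] ptr=11 lookahead=) remaining=[) ) ) ) $]
Step 19: reduce F->num. Stack=[( ( T / ( T / ( F] ptr=11 lookahead=) remaining=[) ) ) ) $]
Step 20: reduce T->F. Stack=[( ( T / ( T / ( T] ptr=11 lookahead=) remaining=[) ) ) ) $]
Step 21: reduce E->T. Stack=[( ( T / ( T / ( E] ptr=11 lookahead=) remaining=[) ) ) ) $]
Step 22: shift ). Stack=[( ( T / ( T / ( E )] ptr=12 lookahead=) remaining=[) ) ) $]
Step 23: reduce F->( E ). Stack=[( ( T / ( T / F] ptr=12 lookahead=) remaining=[) ) ) $]
Step 24: reduce T->T / F. Stack=[( ( T / ( T] ptr=12 lookahead=) remaining=[) ) ) $]
Step 25: reduce E->T. Stack=[( ( T / ( E] ptr=12 lookahead=) remaining=[) ) ) $]
Step 26: shift ). Stack=[( ( T / ( E )] ptr=13 lookahead=) remaining=[) ) $]
Step 27: reduce F->( E ). Stack=[( ( T / F] ptr=13 lookahead=) remaining=[) ) $]
Step 28: reduce T->T / F. Stack=[( ( T] ptr=13 lookahead=) remaining=[) ) $]
Step 29: reduce E->T. Stack=[( ( E] ptr=13 lookahead=) remaining=[) ) $]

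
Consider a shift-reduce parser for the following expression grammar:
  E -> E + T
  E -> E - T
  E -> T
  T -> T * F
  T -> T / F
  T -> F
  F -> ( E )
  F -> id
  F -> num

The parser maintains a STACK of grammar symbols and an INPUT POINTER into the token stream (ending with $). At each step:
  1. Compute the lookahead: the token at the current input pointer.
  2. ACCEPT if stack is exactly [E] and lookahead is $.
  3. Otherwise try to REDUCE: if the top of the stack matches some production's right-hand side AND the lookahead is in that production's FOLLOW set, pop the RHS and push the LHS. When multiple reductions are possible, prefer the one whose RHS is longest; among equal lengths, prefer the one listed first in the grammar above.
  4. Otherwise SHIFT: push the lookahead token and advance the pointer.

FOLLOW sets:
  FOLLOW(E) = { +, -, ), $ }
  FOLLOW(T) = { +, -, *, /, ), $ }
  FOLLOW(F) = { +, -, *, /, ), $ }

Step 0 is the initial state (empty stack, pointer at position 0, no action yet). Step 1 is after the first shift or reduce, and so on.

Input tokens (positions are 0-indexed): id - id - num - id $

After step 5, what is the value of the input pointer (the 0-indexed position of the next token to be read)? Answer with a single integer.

Step 1: shift id. Stack=[id] ptr=1 lookahead=- remaining=[- id - num - id $]
Step 2: reduce F->id. Stack=[F] ptr=1 lookahead=- remaining=[- id - num - id $]
Step 3: reduce T->F. Stack=[T] ptr=1 lookahead=- remaining=[- id - num - id $]
Step 4: reduce E->T. Stack=[E] ptr=1 lookahead=- remaining=[- id - num - id $]
Step 5: shift -. Stack=[E -] ptr=2 lookahead=id remaining=[id - num - id $]

Answer: 2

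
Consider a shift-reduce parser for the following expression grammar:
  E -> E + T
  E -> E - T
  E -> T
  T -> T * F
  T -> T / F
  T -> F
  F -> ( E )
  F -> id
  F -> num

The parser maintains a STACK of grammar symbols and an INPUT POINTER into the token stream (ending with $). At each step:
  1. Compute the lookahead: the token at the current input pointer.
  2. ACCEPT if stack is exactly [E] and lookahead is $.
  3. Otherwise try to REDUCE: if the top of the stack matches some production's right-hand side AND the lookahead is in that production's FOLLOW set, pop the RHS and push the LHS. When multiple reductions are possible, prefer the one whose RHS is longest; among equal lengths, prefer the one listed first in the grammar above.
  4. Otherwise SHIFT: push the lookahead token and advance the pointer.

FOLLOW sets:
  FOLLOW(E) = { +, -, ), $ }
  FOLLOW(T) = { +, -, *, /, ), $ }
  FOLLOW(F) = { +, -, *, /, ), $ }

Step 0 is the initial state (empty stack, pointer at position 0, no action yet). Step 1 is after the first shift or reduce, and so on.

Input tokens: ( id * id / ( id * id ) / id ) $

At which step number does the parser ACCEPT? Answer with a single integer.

Step 1: shift (. Stack=[(] ptr=1 lookahead=id remaining=[id * id / ( id * id ) / id ) $]
Step 2: shift id. Stack=[( id] ptr=2 lookahead=* remaining=[* id / ( id * id ) / id ) $]
Step 3: reduce F->id. Stack=[( F] ptr=2 lookahead=* remaining=[* id / ( id * id ) / id ) $]
Step 4: reduce T->F. Stack=[( T] ptr=2 lookahead=* remaining=[* id / ( id * id ) / id ) $]
Step 5: shift *. Stack=[( T *] ptr=3 lookahead=id remaining=[id / ( id * id ) / id ) $]
Step 6: shift id. Stack=[( T * id] ptr=4 lookahead=/ remaining=[/ ( id * id ) / id ) $]
Step 7: reduce F->id. Stack=[( T * F] ptr=4 lookahead=/ remaining=[/ ( id * id ) / id ) $]
Step 8: reduce T->T * F. Stack=[( T] ptr=4 lookahead=/ remaining=[/ ( id * id ) / id ) $]
Step 9: shift /. Stack=[( T /] ptr=5 lookahead=( remaining=[( id * id ) / id ) $]
Step 10: shift (. Stack=[( T / (] ptr=6 lookahead=id remaining=[id * id ) / id ) $]
Step 11: shift id. Stack=[( T / ( id] ptr=7 lookahead=* remaining=[* id ) / id ) $]
Step 12: reduce F->id. Stack=[( T / ( F] ptr=7 lookahead=* remaining=[* id ) / id ) $]
Step 13: reduce T->F. Stack=[( T / ( T] ptr=7 lookahead=* remaining=[* id ) / id ) $]
Step 14: shift *. Stack=[( T / ( T *] ptr=8 lookahead=id remaining=[id ) / id ) $]
Step 15: shift id. Stack=[( T / ( T * id] ptr=9 lookahead=) remaining=[) / id ) $]
Step 16: reduce F->id. Stack=[( T / ( T * F] ptr=9 lookahead=) remaining=[) / id ) $]
Step 17: reduce T->T * F. Stack=[( T / ( T] ptr=9 lookahead=) remaining=[) / id ) $]
Step 18: reduce E->T. Stack=[( T / ( E] ptr=9 lookahead=) remaining=[) / id ) $]
Step 19: shift ). Stack=[( T / ( E )] ptr=10 lookahead=/ remaining=[/ id ) $]
Step 20: reduce F->( E ). Stack=[( T / F] ptr=10 lookahead=/ remaining=[/ id ) $]
Step 21: reduce T->T / F. Stack=[( T] ptr=10 lookahead=/ remaining=[/ id ) $]
Step 22: shift /. Stack=[( T /] ptr=11 lookahead=id remaining=[id ) $]
Step 23: shift id. Stack=[( T / id] ptr=12 lookahead=) remaining=[) $]
Step 24: reduce F->id. Stack=[( T / F] ptr=12 lookahead=) remaining=[) $]
Step 25: reduce T->T / F. Stack=[( T] ptr=12 lookahead=) remaining=[) $]
Step 26: reduce E->T. Stack=[( E] ptr=12 lookahead=) remaining=[) $]
Step 27: shift ). Stack=[( E )] ptr=13 lookahead=$ remaining=[$]
Step 28: reduce F->( E ). Stack=[F] ptr=13 lookahead=$ remaining=[$]
Step 29: reduce T->F. Stack=[T] ptr=13 lookahead=$ remaining=[$]
Step 30: reduce E->T. Stack=[E] ptr=13 lookahead=$ remaining=[$]
Step 31: accept. Stack=[E] ptr=13 lookahead=$ remaining=[$]

Answer: 31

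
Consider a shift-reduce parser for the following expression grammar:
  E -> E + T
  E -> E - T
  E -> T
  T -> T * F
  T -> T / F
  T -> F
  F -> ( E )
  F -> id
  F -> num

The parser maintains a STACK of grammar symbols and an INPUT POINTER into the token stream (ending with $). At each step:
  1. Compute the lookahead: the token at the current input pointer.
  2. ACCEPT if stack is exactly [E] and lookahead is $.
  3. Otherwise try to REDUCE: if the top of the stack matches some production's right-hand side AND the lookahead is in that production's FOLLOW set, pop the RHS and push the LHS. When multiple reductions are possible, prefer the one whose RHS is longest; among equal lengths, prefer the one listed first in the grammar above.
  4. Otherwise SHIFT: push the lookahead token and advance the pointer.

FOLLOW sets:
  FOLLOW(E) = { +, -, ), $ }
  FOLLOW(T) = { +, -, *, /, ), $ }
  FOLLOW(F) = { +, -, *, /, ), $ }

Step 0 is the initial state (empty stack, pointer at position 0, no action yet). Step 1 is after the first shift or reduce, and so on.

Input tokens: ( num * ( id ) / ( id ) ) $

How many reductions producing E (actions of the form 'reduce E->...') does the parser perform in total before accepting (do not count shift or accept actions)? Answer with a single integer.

Answer: 4

Derivation:
Step 1: shift (. Stack=[(] ptr=1 lookahead=num remaining=[num * ( id ) / ( id ) ) $]
Step 2: shift num. Stack=[( num] ptr=2 lookahead=* remaining=[* ( id ) / ( id ) ) $]
Step 3: reduce F->num. Stack=[( F] ptr=2 lookahead=* remaining=[* ( id ) / ( id ) ) $]
Step 4: reduce T->F. Stack=[( T] ptr=2 lookahead=* remaining=[* ( id ) / ( id ) ) $]
Step 5: shift *. Stack=[( T *] ptr=3 lookahead=( remaining=[( id ) / ( id ) ) $]
Step 6: shift (. Stack=[( T * (] ptr=4 lookahead=id remaining=[id ) / ( id ) ) $]
Step 7: shift id. Stack=[( T * ( id] ptr=5 lookahead=) remaining=[) / ( id ) ) $]
Step 8: reduce F->id. Stack=[( T * ( F] ptr=5 lookahead=) remaining=[) / ( id ) ) $]
Step 9: reduce T->F. Stack=[( T * ( T] ptr=5 lookahead=) remaining=[) / ( id ) ) $]
Step 10: reduce E->T. Stack=[( T * ( E] ptr=5 lookahead=) remaining=[) / ( id ) ) $]
Step 11: shift ). Stack=[( T * ( E )] ptr=6 lookahead=/ remaining=[/ ( id ) ) $]
Step 12: reduce F->( E ). Stack=[( T * F] ptr=6 lookahead=/ remaining=[/ ( id ) ) $]
Step 13: reduce T->T * F. Stack=[( T] ptr=6 lookahead=/ remaining=[/ ( id ) ) $]
Step 14: shift /. Stack=[( T /] ptr=7 lookahead=( remaining=[( id ) ) $]
Step 15: shift (. Stack=[( T / (] ptr=8 lookahead=id remaining=[id ) ) $]
Step 16: shift id. Stack=[( T / ( id] ptr=9 lookahead=) remaining=[) ) $]
Step 17: reduce F->id. Stack=[( T / ( F] ptr=9 lookahead=) remaining=[) ) $]
Step 18: reduce T->F. Stack=[( T / ( T] ptr=9 lookahead=) remaining=[) ) $]
Step 19: reduce E->T. Stack=[( T / ( E] ptr=9 lookahead=) remaining=[) ) $]
Step 20: shift ). Stack=[( T / ( E )] ptr=10 lookahead=) remaining=[) $]
Step 21: reduce F->( E ). Stack=[( T / F] ptr=10 lookahead=) remaining=[) $]
Step 22: reduce T->T / F. Stack=[( T] ptr=10 lookahead=) remaining=[) $]
Step 23: reduce E->T. Stack=[( E] ptr=10 lookahead=) remaining=[) $]
Step 24: shift ). Stack=[( E )] ptr=11 lookahead=$ remaining=[$]
Step 25: reduce F->( E ). Stack=[F] ptr=11 lookahead=$ remaining=[$]
Step 26: reduce T->F. Stack=[T] ptr=11 lookahead=$ remaining=[$]
Step 27: reduce E->T. Stack=[E] ptr=11 lookahead=$ remaining=[$]
Step 28: accept. Stack=[E] ptr=11 lookahead=$ remaining=[$]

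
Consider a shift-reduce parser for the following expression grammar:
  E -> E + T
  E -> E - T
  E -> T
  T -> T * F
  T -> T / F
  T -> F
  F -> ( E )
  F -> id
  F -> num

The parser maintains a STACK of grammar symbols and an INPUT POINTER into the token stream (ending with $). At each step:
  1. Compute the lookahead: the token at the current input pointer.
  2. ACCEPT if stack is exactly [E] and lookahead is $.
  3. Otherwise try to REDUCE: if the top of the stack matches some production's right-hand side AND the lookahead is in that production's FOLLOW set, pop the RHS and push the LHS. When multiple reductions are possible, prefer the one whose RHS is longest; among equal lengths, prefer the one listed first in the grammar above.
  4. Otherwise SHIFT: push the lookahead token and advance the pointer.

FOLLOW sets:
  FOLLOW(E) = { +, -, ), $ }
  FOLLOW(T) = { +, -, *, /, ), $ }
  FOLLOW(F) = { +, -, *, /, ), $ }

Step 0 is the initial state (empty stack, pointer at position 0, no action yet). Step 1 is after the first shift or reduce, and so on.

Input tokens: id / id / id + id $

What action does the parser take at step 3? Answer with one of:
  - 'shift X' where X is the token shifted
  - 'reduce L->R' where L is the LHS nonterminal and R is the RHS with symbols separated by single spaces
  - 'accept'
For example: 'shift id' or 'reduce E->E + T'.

Answer: reduce T->F

Derivation:
Step 1: shift id. Stack=[id] ptr=1 lookahead=/ remaining=[/ id / id + id $]
Step 2: reduce F->id. Stack=[F] ptr=1 lookahead=/ remaining=[/ id / id + id $]
Step 3: reduce T->F. Stack=[T] ptr=1 lookahead=/ remaining=[/ id / id + id $]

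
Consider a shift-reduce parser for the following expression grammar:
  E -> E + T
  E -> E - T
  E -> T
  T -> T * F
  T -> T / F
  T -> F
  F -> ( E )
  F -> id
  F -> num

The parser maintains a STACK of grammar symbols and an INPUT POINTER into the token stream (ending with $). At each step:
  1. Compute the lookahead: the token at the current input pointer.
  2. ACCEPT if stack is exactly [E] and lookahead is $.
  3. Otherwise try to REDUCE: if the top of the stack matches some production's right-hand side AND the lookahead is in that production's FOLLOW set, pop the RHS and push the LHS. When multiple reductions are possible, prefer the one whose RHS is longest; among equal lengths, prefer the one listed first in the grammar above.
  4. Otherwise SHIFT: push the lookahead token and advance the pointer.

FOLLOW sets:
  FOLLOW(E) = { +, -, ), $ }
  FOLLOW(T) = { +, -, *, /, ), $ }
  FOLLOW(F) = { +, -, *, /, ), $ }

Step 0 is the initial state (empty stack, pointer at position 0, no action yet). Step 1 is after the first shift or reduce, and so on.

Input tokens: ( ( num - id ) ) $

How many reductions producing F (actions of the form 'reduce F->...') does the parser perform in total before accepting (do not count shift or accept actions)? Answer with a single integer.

Answer: 4

Derivation:
Step 1: shift (. Stack=[(] ptr=1 lookahead=( remaining=[( num - id ) ) $]
Step 2: shift (. Stack=[( (] ptr=2 lookahead=num remaining=[num - id ) ) $]
Step 3: shift num. Stack=[( ( num] ptr=3 lookahead=- remaining=[- id ) ) $]
Step 4: reduce F->num. Stack=[( ( F] ptr=3 lookahead=- remaining=[- id ) ) $]
Step 5: reduce T->F. Stack=[( ( T] ptr=3 lookahead=- remaining=[- id ) ) $]
Step 6: reduce E->T. Stack=[( ( E] ptr=3 lookahead=- remaining=[- id ) ) $]
Step 7: shift -. Stack=[( ( E -] ptr=4 lookahead=id remaining=[id ) ) $]
Step 8: shift id. Stack=[( ( E - id] ptr=5 lookahead=) remaining=[) ) $]
Step 9: reduce F->id. Stack=[( ( E - F] ptr=5 lookahead=) remaining=[) ) $]
Step 10: reduce T->F. Stack=[( ( E - T] ptr=5 lookahead=) remaining=[) ) $]
Step 11: reduce E->E - T. Stack=[( ( E] ptr=5 lookahead=) remaining=[) ) $]
Step 12: shift ). Stack=[( ( E )] ptr=6 lookahead=) remaining=[) $]
Step 13: reduce F->( E ). Stack=[( F] ptr=6 lookahead=) remaining=[) $]
Step 14: reduce T->F. Stack=[( T] ptr=6 lookahead=) remaining=[) $]
Step 15: reduce E->T. Stack=[( E] ptr=6 lookahead=) remaining=[) $]
Step 16: shift ). Stack=[( E )] ptr=7 lookahead=$ remaining=[$]
Step 17: reduce F->( E ). Stack=[F] ptr=7 lookahead=$ remaining=[$]
Step 18: reduce T->F. Stack=[T] ptr=7 lookahead=$ remaining=[$]
Step 19: reduce E->T. Stack=[E] ptr=7 lookahead=$ remaining=[$]
Step 20: accept. Stack=[E] ptr=7 lookahead=$ remaining=[$]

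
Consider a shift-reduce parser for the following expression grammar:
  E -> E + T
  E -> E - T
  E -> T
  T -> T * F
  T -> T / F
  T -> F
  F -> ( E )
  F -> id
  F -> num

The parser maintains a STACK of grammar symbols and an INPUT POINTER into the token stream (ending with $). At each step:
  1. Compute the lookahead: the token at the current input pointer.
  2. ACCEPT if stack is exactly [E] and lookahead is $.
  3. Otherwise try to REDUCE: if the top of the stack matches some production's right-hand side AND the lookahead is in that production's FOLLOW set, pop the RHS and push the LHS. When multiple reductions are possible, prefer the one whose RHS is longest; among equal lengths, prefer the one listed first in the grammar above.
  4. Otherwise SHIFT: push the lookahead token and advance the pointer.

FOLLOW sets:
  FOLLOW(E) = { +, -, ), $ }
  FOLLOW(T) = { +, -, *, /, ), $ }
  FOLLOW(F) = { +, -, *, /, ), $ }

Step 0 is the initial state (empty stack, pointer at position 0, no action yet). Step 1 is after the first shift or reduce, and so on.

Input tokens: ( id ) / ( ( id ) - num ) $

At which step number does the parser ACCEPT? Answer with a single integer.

Answer: 29

Derivation:
Step 1: shift (. Stack=[(] ptr=1 lookahead=id remaining=[id ) / ( ( id ) - num ) $]
Step 2: shift id. Stack=[( id] ptr=2 lookahead=) remaining=[) / ( ( id ) - num ) $]
Step 3: reduce F->id. Stack=[( F] ptr=2 lookahead=) remaining=[) / ( ( id ) - num ) $]
Step 4: reduce T->F. Stack=[( T] ptr=2 lookahead=) remaining=[) / ( ( id ) - num ) $]
Step 5: reduce E->T. Stack=[( E] ptr=2 lookahead=) remaining=[) / ( ( id ) - num ) $]
Step 6: shift ). Stack=[( E )] ptr=3 lookahead=/ remaining=[/ ( ( id ) - num ) $]
Step 7: reduce F->( E ). Stack=[F] ptr=3 lookahead=/ remaining=[/ ( ( id ) - num ) $]
Step 8: reduce T->F. Stack=[T] ptr=3 lookahead=/ remaining=[/ ( ( id ) - num ) $]
Step 9: shift /. Stack=[T /] ptr=4 lookahead=( remaining=[( ( id ) - num ) $]
Step 10: shift (. Stack=[T / (] ptr=5 lookahead=( remaining=[( id ) - num ) $]
Step 11: shift (. Stack=[T / ( (] ptr=6 lookahead=id remaining=[id ) - num ) $]
Step 12: shift id. Stack=[T / ( ( id] ptr=7 lookahead=) remaining=[) - num ) $]
Step 13: reduce F->id. Stack=[T / ( ( F] ptr=7 lookahead=) remaining=[) - num ) $]
Step 14: reduce T->F. Stack=[T / ( ( T] ptr=7 lookahead=) remaining=[) - num ) $]
Step 15: reduce E->T. Stack=[T / ( ( E] ptr=7 lookahead=) remaining=[) - num ) $]
Step 16: shift ). Stack=[T / ( ( E )] ptr=8 lookahead=- remaining=[- num ) $]
Step 17: reduce F->( E ). Stack=[T / ( F] ptr=8 lookahead=- remaining=[- num ) $]
Step 18: reduce T->F. Stack=[T / ( T] ptr=8 lookahead=- remaining=[- num ) $]
Step 19: reduce E->T. Stack=[T / ( E] ptr=8 lookahead=- remaining=[- num ) $]
Step 20: shift -. Stack=[T / ( E -] ptr=9 lookahead=num remaining=[num ) $]
Step 21: shift num. Stack=[T / ( E - num] ptr=10 lookahead=) remaining=[) $]
Step 22: reduce F->num. Stack=[T / ( E - F] ptr=10 lookahead=) remaining=[) $]
Step 23: reduce T->F. Stack=[T / ( E - T] ptr=10 lookahead=) remaining=[) $]
Step 24: reduce E->E - T. Stack=[T / ( E] ptr=10 lookahead=) remaining=[) $]
Step 25: shift ). Stack=[T / ( E )] ptr=11 lookahead=$ remaining=[$]
Step 26: reduce F->( E ). Stack=[T / F] ptr=11 lookahead=$ remaining=[$]
Step 27: reduce T->T / F. Stack=[T] ptr=11 lookahead=$ remaining=[$]
Step 28: reduce E->T. Stack=[E] ptr=11 lookahead=$ remaining=[$]
Step 29: accept. Stack=[E] ptr=11 lookahead=$ remaining=[$]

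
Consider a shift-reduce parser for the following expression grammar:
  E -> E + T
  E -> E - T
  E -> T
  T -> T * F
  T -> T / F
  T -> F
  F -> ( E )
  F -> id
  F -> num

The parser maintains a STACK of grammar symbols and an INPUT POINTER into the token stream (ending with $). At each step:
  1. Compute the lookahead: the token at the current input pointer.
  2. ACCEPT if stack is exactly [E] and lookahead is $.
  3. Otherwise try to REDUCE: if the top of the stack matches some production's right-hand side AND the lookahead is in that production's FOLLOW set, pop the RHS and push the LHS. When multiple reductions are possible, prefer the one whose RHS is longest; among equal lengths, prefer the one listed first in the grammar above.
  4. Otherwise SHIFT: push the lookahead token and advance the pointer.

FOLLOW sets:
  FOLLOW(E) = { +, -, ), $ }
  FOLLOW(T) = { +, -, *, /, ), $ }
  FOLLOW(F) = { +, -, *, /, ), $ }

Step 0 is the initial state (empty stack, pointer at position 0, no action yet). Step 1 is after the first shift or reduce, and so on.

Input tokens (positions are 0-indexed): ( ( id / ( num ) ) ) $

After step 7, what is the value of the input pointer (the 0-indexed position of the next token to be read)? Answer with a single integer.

Answer: 5

Derivation:
Step 1: shift (. Stack=[(] ptr=1 lookahead=( remaining=[( id / ( num ) ) ) $]
Step 2: shift (. Stack=[( (] ptr=2 lookahead=id remaining=[id / ( num ) ) ) $]
Step 3: shift id. Stack=[( ( id] ptr=3 lookahead=/ remaining=[/ ( num ) ) ) $]
Step 4: reduce F->id. Stack=[( ( F] ptr=3 lookahead=/ remaining=[/ ( num ) ) ) $]
Step 5: reduce T->F. Stack=[( ( T] ptr=3 lookahead=/ remaining=[/ ( num ) ) ) $]
Step 6: shift /. Stack=[( ( T /] ptr=4 lookahead=( remaining=[( num ) ) ) $]
Step 7: shift (. Stack=[( ( T / (] ptr=5 lookahead=num remaining=[num ) ) ) $]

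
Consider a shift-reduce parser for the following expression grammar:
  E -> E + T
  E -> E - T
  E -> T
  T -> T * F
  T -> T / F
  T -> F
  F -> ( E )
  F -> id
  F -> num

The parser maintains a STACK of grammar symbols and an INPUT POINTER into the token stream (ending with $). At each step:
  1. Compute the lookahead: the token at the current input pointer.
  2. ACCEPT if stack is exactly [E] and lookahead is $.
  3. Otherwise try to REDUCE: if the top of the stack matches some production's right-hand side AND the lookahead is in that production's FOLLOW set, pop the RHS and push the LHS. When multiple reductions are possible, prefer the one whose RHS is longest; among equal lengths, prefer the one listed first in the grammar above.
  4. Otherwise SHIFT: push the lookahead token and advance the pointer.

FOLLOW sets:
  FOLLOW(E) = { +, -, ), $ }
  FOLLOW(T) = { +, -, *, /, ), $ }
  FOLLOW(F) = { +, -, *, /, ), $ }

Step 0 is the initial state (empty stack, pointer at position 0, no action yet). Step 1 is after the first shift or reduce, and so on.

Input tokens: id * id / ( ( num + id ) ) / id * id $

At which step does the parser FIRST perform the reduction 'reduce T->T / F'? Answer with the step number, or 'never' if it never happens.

Step 1: shift id. Stack=[id] ptr=1 lookahead=* remaining=[* id / ( ( num + id ) ) / id * id $]
Step 2: reduce F->id. Stack=[F] ptr=1 lookahead=* remaining=[* id / ( ( num + id ) ) / id * id $]
Step 3: reduce T->F. Stack=[T] ptr=1 lookahead=* remaining=[* id / ( ( num + id ) ) / id * id $]
Step 4: shift *. Stack=[T *] ptr=2 lookahead=id remaining=[id / ( ( num + id ) ) / id * id $]
Step 5: shift id. Stack=[T * id] ptr=3 lookahead=/ remaining=[/ ( ( num + id ) ) / id * id $]
Step 6: reduce F->id. Stack=[T * F] ptr=3 lookahead=/ remaining=[/ ( ( num + id ) ) / id * id $]
Step 7: reduce T->T * F. Stack=[T] ptr=3 lookahead=/ remaining=[/ ( ( num + id ) ) / id * id $]
Step 8: shift /. Stack=[T /] ptr=4 lookahead=( remaining=[( ( num + id ) ) / id * id $]
Step 9: shift (. Stack=[T / (] ptr=5 lookahead=( remaining=[( num + id ) ) / id * id $]
Step 10: shift (. Stack=[T / ( (] ptr=6 lookahead=num remaining=[num + id ) ) / id * id $]
Step 11: shift num. Stack=[T / ( ( num] ptr=7 lookahead=+ remaining=[+ id ) ) / id * id $]
Step 12: reduce F->num. Stack=[T / ( ( F] ptr=7 lookahead=+ remaining=[+ id ) ) / id * id $]
Step 13: reduce T->F. Stack=[T / ( ( T] ptr=7 lookahead=+ remaining=[+ id ) ) / id * id $]
Step 14: reduce E->T. Stack=[T / ( ( E] ptr=7 lookahead=+ remaining=[+ id ) ) / id * id $]
Step 15: shift +. Stack=[T / ( ( E +] ptr=8 lookahead=id remaining=[id ) ) / id * id $]
Step 16: shift id. Stack=[T / ( ( E + id] ptr=9 lookahead=) remaining=[) ) / id * id $]
Step 17: reduce F->id. Stack=[T / ( ( E + F] ptr=9 lookahead=) remaining=[) ) / id * id $]
Step 18: reduce T->F. Stack=[T / ( ( E + T] ptr=9 lookahead=) remaining=[) ) / id * id $]
Step 19: reduce E->E + T. Stack=[T / ( ( E] ptr=9 lookahead=) remaining=[) ) / id * id $]
Step 20: shift ). Stack=[T / ( ( E )] ptr=10 lookahead=) remaining=[) / id * id $]
Step 21: reduce F->( E ). Stack=[T / ( F] ptr=10 lookahead=) remaining=[) / id * id $]
Step 22: reduce T->F. Stack=[T / ( T] ptr=10 lookahead=) remaining=[) / id * id $]
Step 23: reduce E->T. Stack=[T / ( E] ptr=10 lookahead=) remaining=[) / id * id $]
Step 24: shift ). Stack=[T / ( E )] ptr=11 lookahead=/ remaining=[/ id * id $]
Step 25: reduce F->( E ). Stack=[T / F] ptr=11 lookahead=/ remaining=[/ id * id $]
Step 26: reduce T->T / F. Stack=[T] ptr=11 lookahead=/ remaining=[/ id * id $]

Answer: 26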